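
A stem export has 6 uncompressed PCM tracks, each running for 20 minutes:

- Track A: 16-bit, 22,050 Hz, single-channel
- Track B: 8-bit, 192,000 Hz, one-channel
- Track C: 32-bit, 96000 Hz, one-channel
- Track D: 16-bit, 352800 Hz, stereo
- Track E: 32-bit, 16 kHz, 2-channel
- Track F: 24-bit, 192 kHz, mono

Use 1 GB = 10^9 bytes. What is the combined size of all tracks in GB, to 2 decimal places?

20 minutes = 1,200 s.
Track A: 22,050 × 1,200 × 2 × 1 = 52,920,000 bytes.
Track B: 192,000 × 1,200 × 1 × 1 = 230,400,000 bytes.
Track C: 96,000 × 1,200 × 4 × 1 = 460,800,000 bytes.
Track D: 352,800 × 1,200 × 2 × 2 = 1,693,440,000 bytes.
Track E: 16,000 × 1,200 × 4 × 2 = 153,600,000 bytes.
Track F: 192,000 × 1,200 × 3 × 1 = 691,200,000 bytes.
Total = 3,282,360,000 bytes = 3.28 GB.

3.28 GB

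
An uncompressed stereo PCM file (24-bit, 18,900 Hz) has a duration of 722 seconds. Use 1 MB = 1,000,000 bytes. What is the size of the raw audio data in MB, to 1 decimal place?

81.9 MB

Bytes = 18,900 samples/s × 722 s × 3 bytes/sample × 2 ch = 81,874,800 bytes.
81,874,800 / 1,000,000 = 81.9 MB.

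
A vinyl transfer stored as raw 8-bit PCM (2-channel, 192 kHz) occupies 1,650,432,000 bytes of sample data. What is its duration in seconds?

Byte rate = 192,000 × 1 × 2 = 384,000 bytes/s.
Duration = 1,650,432,000 / 384,000 = 4,298 s.

4,298 seconds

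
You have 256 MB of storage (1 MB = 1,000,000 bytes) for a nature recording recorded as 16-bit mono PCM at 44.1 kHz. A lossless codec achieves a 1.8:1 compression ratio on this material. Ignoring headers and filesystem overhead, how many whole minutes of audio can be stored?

Uncompressed byte rate = 44,100 × 2 × 1 = 88,200 bytes/s.
After 1.8:1 compression, effective rate ≈ 49000 bytes/s.
Capacity = 256 × 1,000,000 = 256,000,000 bytes.
256,000,000 / effective rate ≈ 5224.49 s → 87 minutes.

87 minutes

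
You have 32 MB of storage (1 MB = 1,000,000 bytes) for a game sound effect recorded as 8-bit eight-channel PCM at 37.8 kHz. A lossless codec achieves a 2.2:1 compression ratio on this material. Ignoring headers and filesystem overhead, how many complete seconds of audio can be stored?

Uncompressed byte rate = 37,800 × 1 × 8 = 302,400 bytes/s.
After 2.2:1 compression, effective rate ≈ 137454.55 bytes/s.
Capacity = 32 × 1,000,000 = 32,000,000 bytes.
32,000,000 / effective rate ≈ 232.8 s → 232 seconds.

232 seconds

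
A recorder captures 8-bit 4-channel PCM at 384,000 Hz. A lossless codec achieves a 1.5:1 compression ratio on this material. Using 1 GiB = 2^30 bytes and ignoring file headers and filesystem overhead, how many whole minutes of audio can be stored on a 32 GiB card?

559 minutes

Uncompressed byte rate = 384,000 × 1 × 4 = 1,536,000 bytes/s.
After 1.5:1 compression, effective rate ≈ 1024000 bytes/s.
Capacity = 32 × 1,073,741,824 = 34,359,738,368 bytes.
34,359,738,368 / effective rate ≈ 33554.43 s → 559 minutes.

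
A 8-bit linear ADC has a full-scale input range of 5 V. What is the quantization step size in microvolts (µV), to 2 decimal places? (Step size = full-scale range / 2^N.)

5 V / 2^8 = 5 / 256 V = 19531.25 µV.

19531.25 µV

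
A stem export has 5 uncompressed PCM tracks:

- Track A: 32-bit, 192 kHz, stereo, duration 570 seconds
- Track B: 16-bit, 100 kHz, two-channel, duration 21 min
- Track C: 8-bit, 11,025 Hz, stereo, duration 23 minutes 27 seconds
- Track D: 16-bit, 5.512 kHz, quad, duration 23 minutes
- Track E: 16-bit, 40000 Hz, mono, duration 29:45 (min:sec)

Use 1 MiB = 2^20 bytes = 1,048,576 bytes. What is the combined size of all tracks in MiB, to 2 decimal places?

Track A: 192,000 × 570 × 4 × 2 = 875,520,000 bytes.
Track B: 21 min = 1,260 s; 100,000 × 1,260 × 2 × 2 = 504,000,000 bytes.
Track C: 23 minutes 27 seconds = 1,407 s; 11,025 × 1,407 × 1 × 2 = 31,024,350 bytes.
Track D: 23 minutes = 1,380 s; 5,512 × 1,380 × 2 × 4 = 60,852,480 bytes.
Track E: 29:45 (min:sec) = 1,785 s; 40,000 × 1,785 × 2 × 1 = 142,800,000 bytes.
Total = 1,614,196,830 bytes = 1539.42 MiB.

1539.42 MiB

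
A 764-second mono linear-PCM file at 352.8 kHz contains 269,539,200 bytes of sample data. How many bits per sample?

8 bits

Bytes per sample = 269,539,200 / (352,800 × 764 × 1) = 269,539,200 / 269,539,200 = 1.
Bit depth = 1 × 8 = 8 bits.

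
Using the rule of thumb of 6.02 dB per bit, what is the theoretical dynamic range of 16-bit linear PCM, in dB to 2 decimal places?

16 × 6.02 = 96.32 dB.

96.32 dB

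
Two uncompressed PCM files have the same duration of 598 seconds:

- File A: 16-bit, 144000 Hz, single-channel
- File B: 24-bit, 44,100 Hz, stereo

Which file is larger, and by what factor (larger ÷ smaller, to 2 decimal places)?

File A, by a factor of 1.09

File A: 144,000 × 2 × 1 = 288,000 bytes/s.
File B: 44,100 × 3 × 2 = 264,600 bytes/s.
File A is larger; ratio = 172,224,000 / 158,230,800 = 1.09.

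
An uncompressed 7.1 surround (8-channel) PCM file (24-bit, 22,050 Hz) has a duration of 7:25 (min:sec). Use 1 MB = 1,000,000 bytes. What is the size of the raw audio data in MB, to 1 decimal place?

235.5 MB

Duration = 7:25 (min:sec) = 445 s.
Bytes = 22,050 samples/s × 445 s × 3 bytes/sample × 8 ch = 235,494,000 bytes.
235,494,000 / 1,000,000 = 235.5 MB.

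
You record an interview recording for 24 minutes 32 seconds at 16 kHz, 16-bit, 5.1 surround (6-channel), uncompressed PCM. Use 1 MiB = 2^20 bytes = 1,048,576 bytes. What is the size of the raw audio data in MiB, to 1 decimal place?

Duration = 24 minutes 32 seconds = 1,472 s.
Bytes = 16,000 samples/s × 1,472 s × 2 bytes/sample × 6 ch = 282,624,000 bytes.
282,624,000 / 1,048,576 = 269.5 MiB.

269.5 MiB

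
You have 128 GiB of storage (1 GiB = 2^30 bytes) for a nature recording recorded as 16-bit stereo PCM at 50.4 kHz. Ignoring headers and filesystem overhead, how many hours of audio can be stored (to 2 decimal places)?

189.37 hours

Uncompressed byte rate = 50,400 × 2 × 2 = 201,600 bytes/s.
Capacity = 128 × 1,073,741,824 = 137,438,953,472 bytes.
137,438,953,472 / 201,600 ≈ 681740.84 s → 189.37 hours.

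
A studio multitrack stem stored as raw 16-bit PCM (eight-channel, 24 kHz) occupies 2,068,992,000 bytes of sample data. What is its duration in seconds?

5,388 seconds

Byte rate = 24,000 × 2 × 8 = 384,000 bytes/s.
Duration = 2,068,992,000 / 384,000 = 5,388 s.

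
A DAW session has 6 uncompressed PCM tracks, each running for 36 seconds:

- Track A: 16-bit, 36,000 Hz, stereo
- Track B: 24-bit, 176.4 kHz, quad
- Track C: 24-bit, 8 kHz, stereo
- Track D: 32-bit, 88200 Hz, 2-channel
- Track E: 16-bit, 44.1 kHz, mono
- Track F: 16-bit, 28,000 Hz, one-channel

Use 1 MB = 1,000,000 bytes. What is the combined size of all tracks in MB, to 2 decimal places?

Track A: 36,000 × 36 × 2 × 2 = 5,184,000 bytes.
Track B: 176,400 × 36 × 3 × 4 = 76,204,800 bytes.
Track C: 8,000 × 36 × 3 × 2 = 1,728,000 bytes.
Track D: 88,200 × 36 × 4 × 2 = 25,401,600 bytes.
Track E: 44,100 × 36 × 2 × 1 = 3,175,200 bytes.
Track F: 28,000 × 36 × 2 × 1 = 2,016,000 bytes.
Total = 113,709,600 bytes = 113.71 MB.

113.71 MB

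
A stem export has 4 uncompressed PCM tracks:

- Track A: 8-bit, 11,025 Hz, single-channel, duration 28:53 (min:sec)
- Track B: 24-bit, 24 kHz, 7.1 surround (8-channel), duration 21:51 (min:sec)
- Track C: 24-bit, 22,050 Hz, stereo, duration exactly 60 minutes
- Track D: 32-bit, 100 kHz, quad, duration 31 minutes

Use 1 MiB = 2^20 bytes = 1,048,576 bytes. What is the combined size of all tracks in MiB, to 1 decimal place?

Track A: 28:53 (min:sec) = 1,733 s; 11,025 × 1,733 × 1 × 1 = 19,106,325 bytes.
Track B: 21:51 (min:sec) = 1,311 s; 24,000 × 1,311 × 3 × 8 = 755,136,000 bytes.
Track C: exactly 60 minutes = 3,600 s; 22,050 × 3,600 × 3 × 2 = 476,280,000 bytes.
Track D: 31 minutes = 1,860 s; 100,000 × 1,860 × 4 × 4 = 2,976,000,000 bytes.
Total = 4,226,522,325 bytes = 4030.7 MiB.

4030.7 MiB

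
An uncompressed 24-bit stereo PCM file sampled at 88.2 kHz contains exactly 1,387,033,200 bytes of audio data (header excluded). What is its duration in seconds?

Byte rate = 88,200 × 3 × 2 = 529,200 bytes/s.
Duration = 1,387,033,200 / 529,200 = 2,621 s.

2,621 seconds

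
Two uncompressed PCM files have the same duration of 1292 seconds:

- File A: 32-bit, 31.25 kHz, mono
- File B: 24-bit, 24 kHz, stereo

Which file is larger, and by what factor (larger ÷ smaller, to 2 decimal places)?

File B, by a factor of 1.15

File A: 31,250 × 4 × 1 = 125,000 bytes/s.
File B: 24,000 × 3 × 2 = 144,000 bytes/s.
File B is larger; ratio = 186,048,000 / 161,500,000 = 1.15.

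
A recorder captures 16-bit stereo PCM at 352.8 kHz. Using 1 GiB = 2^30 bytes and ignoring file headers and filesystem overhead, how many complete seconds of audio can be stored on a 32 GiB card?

Uncompressed byte rate = 352,800 × 2 × 2 = 1,411,200 bytes/s.
Capacity = 32 × 1,073,741,824 = 34,359,738,368 bytes.
34,359,738,368 / 1,411,200 ≈ 24347.89 s → 24,347 seconds.

24,347 seconds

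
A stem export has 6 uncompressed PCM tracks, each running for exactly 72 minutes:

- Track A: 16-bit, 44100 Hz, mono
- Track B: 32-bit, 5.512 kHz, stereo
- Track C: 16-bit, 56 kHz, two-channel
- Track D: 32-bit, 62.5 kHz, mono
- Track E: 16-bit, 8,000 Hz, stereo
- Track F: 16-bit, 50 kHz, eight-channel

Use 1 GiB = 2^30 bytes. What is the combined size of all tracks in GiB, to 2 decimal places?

exactly 72 minutes = 4,320 s.
Track A: 44,100 × 4,320 × 2 × 1 = 381,024,000 bytes.
Track B: 5,512 × 4,320 × 4 × 2 = 190,494,720 bytes.
Track C: 56,000 × 4,320 × 2 × 2 = 967,680,000 bytes.
Track D: 62,500 × 4,320 × 4 × 1 = 1,080,000,000 bytes.
Track E: 8,000 × 4,320 × 2 × 2 = 138,240,000 bytes.
Track F: 50,000 × 4,320 × 2 × 8 = 3,456,000,000 bytes.
Total = 6,213,438,720 bytes = 5.79 GiB.

5.79 GiB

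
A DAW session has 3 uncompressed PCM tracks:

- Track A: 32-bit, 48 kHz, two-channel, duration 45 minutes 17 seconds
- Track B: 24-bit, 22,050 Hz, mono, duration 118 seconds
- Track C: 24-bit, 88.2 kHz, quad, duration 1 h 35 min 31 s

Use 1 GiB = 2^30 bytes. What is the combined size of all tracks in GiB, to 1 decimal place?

Track A: 45 minutes 17 seconds = 2,717 s; 48,000 × 2,717 × 4 × 2 = 1,043,328,000 bytes.
Track B: 22,050 × 118 × 3 × 1 = 7,805,700 bytes.
Track C: 1 h 35 min 31 s = 5,731 s; 88,200 × 5,731 × 3 × 4 = 6,065,690,400 bytes.
Total = 7,116,824,100 bytes = 6.6 GiB.

6.6 GiB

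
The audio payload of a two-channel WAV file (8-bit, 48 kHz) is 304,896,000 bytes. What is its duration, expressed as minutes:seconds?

Byte rate = 48,000 × 1 × 2 = 96,000 bytes/s.
Duration = 304,896,000 / 96,000 = 3,176 s.
3,176 s = 52:56.

52:56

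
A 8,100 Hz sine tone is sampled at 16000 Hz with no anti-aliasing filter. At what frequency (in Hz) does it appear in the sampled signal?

7,900 Hz

Nyquist = 16,000/2 = 8,000 Hz; 8,100 Hz exceeds it.
Alias = |8,100 − 1×16,000| = |8,100 − 16,000| = 7,900 Hz.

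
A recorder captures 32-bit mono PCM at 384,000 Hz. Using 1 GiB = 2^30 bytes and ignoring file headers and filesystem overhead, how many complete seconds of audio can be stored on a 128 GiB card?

89,478 seconds

Uncompressed byte rate = 384,000 × 4 × 1 = 1,536,000 bytes/s.
Capacity = 128 × 1,073,741,824 = 137,438,953,472 bytes.
137,438,953,472 / 1,536,000 ≈ 89478.49 s → 89,478 seconds.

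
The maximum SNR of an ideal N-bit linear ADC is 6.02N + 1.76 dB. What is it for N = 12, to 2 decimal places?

6.02 × 12 + 1.76 = 74.00 dB.

74.00 dB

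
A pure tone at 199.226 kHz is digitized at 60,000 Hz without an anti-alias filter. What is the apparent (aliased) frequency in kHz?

19.226 kHz

Nyquist = 60,000/2 = 30,000 Hz; 199,226 Hz exceeds it.
Alias = |199,226 − 3×60,000| = |199,226 − 180,000| = 19,226 Hz = 19.226 kHz.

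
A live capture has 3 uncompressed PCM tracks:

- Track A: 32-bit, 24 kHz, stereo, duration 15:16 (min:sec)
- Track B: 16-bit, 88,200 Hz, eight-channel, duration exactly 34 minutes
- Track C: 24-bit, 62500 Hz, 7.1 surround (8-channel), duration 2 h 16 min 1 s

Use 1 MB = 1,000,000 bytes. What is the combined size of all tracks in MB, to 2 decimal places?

15296.22 MB

Track A: 15:16 (min:sec) = 916 s; 24,000 × 916 × 4 × 2 = 175,872,000 bytes.
Track B: exactly 34 minutes = 2,040 s; 88,200 × 2,040 × 2 × 8 = 2,878,848,000 bytes.
Track C: 2 h 16 min 1 s = 8,161 s; 62,500 × 8,161 × 3 × 8 = 12,241,500,000 bytes.
Total = 15,296,220,000 bytes = 15296.22 MB.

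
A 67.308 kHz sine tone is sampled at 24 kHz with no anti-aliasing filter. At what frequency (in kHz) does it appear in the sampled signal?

Nyquist = 24,000/2 = 12,000 Hz; 67,308 Hz exceeds it.
Alias = |67,308 − 3×24,000| = |67,308 − 72,000| = 4,692 Hz = 4.692 kHz.

4.692 kHz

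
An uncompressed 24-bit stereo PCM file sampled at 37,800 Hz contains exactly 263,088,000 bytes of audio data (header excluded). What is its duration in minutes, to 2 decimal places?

Byte rate = 37,800 × 3 × 2 = 226,800 bytes/s.
Duration = 263,088,000 / 226,800 = 1,160 s.
1,160 s / 60 = 19.33 minutes.

19.33 minutes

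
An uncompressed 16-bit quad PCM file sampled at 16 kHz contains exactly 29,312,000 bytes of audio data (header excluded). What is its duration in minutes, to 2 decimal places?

3.82 minutes

Byte rate = 16,000 × 2 × 4 = 128,000 bytes/s.
Duration = 29,312,000 / 128,000 = 229 s.
229 s / 60 = 3.82 minutes.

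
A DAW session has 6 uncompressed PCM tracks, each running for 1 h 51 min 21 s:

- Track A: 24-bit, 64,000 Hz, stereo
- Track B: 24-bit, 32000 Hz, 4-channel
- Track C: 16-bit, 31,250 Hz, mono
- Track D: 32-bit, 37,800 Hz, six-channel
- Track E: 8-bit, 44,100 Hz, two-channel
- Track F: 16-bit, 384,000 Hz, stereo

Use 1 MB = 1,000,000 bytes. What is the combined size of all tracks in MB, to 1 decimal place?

1 h 51 min 21 s = 6,681 s.
Track A: 64,000 × 6,681 × 3 × 2 = 2,565,504,000 bytes.
Track B: 32,000 × 6,681 × 3 × 4 = 2,565,504,000 bytes.
Track C: 31,250 × 6,681 × 2 × 1 = 417,562,500 bytes.
Track D: 37,800 × 6,681 × 4 × 6 = 6,061,003,200 bytes.
Track E: 44,100 × 6,681 × 1 × 2 = 589,264,200 bytes.
Track F: 384,000 × 6,681 × 2 × 2 = 10,262,016,000 bytes.
Total = 22,460,853,900 bytes = 22460.9 MB.

22460.9 MB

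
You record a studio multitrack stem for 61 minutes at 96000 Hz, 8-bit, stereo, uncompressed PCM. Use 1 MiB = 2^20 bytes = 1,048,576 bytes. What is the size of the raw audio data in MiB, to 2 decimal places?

Duration = 61 minutes = 3,660 s.
Bytes = 96,000 samples/s × 3,660 s × 1 bytes/sample × 2 ch = 702,720,000 bytes.
702,720,000 / 1,048,576 = 670.17 MiB.

670.17 MiB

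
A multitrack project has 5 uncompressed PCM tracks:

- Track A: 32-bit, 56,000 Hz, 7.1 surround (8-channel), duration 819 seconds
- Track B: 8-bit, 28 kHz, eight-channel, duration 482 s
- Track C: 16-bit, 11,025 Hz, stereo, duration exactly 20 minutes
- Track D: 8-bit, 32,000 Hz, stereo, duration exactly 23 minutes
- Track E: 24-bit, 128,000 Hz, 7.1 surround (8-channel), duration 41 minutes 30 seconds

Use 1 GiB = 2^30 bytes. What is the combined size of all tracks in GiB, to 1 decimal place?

8.7 GiB

Track A: 56,000 × 819 × 4 × 8 = 1,467,648,000 bytes.
Track B: 28,000 × 482 × 1 × 8 = 107,968,000 bytes.
Track C: exactly 20 minutes = 1,200 s; 11,025 × 1,200 × 2 × 2 = 52,920,000 bytes.
Track D: exactly 23 minutes = 1,380 s; 32,000 × 1,380 × 1 × 2 = 88,320,000 bytes.
Track E: 41 minutes 30 seconds = 2,490 s; 128,000 × 2,490 × 3 × 8 = 7,649,280,000 bytes.
Total = 9,366,136,000 bytes = 8.7 GiB.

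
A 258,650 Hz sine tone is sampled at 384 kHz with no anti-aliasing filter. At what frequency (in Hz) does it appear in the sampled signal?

125,350 Hz

Nyquist = 384,000/2 = 192,000 Hz; 258,650 Hz exceeds it.
Alias = |258,650 − 1×384,000| = |258,650 − 384,000| = 125,350 Hz.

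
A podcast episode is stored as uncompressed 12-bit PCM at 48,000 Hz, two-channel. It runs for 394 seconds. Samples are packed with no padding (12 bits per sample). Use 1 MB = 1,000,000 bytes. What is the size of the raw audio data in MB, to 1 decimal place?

56.7 MB

Bits = 48,000 × 394 × 12 × 2 = 453,888,000 bits = 56,736,000 bytes.
56,736,000 / 1,000,000 = 56.7 MB.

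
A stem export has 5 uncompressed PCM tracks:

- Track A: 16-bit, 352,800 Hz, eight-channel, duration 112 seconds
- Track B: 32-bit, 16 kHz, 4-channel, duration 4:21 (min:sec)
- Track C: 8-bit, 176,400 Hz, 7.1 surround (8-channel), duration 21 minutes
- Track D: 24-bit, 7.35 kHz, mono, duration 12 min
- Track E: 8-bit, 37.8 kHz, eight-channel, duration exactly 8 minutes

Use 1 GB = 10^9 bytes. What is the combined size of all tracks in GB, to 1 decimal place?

Track A: 352,800 × 112 × 2 × 8 = 632,217,600 bytes.
Track B: 4:21 (min:sec) = 261 s; 16,000 × 261 × 4 × 4 = 66,816,000 bytes.
Track C: 21 minutes = 1,260 s; 176,400 × 1,260 × 1 × 8 = 1,778,112,000 bytes.
Track D: 12 min = 720 s; 7,350 × 720 × 3 × 1 = 15,876,000 bytes.
Track E: exactly 8 minutes = 480 s; 37,800 × 480 × 1 × 8 = 145,152,000 bytes.
Total = 2,638,173,600 bytes = 2.6 GB.

2.6 GB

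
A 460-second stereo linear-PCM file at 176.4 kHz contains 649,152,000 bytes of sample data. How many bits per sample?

32 bits

Bytes per sample = 649,152,000 / (176,400 × 460 × 2) = 649,152,000 / 162,288,000 = 4.
Bit depth = 4 × 8 = 32 bits.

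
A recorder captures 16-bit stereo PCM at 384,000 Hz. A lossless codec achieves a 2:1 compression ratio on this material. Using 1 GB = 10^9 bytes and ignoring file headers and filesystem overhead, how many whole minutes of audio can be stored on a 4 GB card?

86 minutes

Uncompressed byte rate = 384,000 × 2 × 2 = 1,536,000 bytes/s.
After 2:1 compression, effective rate ≈ 768000 bytes/s.
Capacity = 4 × 1,000,000,000 = 4,000,000,000 bytes.
4,000,000,000 / effective rate ≈ 5208.33 s → 86 minutes.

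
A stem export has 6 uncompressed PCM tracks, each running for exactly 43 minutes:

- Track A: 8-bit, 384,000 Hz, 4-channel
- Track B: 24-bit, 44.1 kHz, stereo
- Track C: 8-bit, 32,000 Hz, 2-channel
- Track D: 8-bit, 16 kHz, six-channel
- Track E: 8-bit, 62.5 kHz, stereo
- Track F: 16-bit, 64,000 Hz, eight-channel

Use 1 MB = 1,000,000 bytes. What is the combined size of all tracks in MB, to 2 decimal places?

8022.77 MB

exactly 43 minutes = 2,580 s.
Track A: 384,000 × 2,580 × 1 × 4 = 3,962,880,000 bytes.
Track B: 44,100 × 2,580 × 3 × 2 = 682,668,000 bytes.
Track C: 32,000 × 2,580 × 1 × 2 = 165,120,000 bytes.
Track D: 16,000 × 2,580 × 1 × 6 = 247,680,000 bytes.
Track E: 62,500 × 2,580 × 1 × 2 = 322,500,000 bytes.
Track F: 64,000 × 2,580 × 2 × 8 = 2,641,920,000 bytes.
Total = 8,022,768,000 bytes = 8022.77 MB.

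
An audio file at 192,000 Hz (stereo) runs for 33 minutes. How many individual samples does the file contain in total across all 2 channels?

33 minutes = 1,980 s.
192,000 × 1,980 s × 2 ch = 760,320,000 samples.

760,320,000 samples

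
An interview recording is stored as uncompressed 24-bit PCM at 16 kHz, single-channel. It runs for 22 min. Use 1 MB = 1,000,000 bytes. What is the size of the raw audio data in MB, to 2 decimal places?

63.36 MB

Duration = 22 min = 1,320 s.
Bytes = 16,000 samples/s × 1,320 s × 3 bytes/sample × 1 ch = 63,360,000 bytes.
63,360,000 / 1,000,000 = 63.36 MB.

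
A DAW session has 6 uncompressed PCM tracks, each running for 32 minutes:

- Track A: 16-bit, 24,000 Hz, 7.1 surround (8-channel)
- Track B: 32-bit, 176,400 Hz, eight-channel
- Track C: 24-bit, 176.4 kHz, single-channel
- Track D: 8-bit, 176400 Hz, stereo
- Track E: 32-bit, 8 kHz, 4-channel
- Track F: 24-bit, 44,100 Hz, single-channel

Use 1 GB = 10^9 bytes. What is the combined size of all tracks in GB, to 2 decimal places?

13.77 GB

32 minutes = 1,920 s.
Track A: 24,000 × 1,920 × 2 × 8 = 737,280,000 bytes.
Track B: 176,400 × 1,920 × 4 × 8 = 10,838,016,000 bytes.
Track C: 176,400 × 1,920 × 3 × 1 = 1,016,064,000 bytes.
Track D: 176,400 × 1,920 × 1 × 2 = 677,376,000 bytes.
Track E: 8,000 × 1,920 × 4 × 4 = 245,760,000 bytes.
Track F: 44,100 × 1,920 × 3 × 1 = 254,016,000 bytes.
Total = 13,768,512,000 bytes = 13.77 GB.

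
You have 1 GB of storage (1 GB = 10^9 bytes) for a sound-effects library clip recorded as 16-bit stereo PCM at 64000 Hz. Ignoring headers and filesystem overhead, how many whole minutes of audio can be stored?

65 minutes

Uncompressed byte rate = 64,000 × 2 × 2 = 256,000 bytes/s.
Capacity = 1 × 1,000,000,000 = 1,000,000,000 bytes.
1,000,000,000 / 256,000 ≈ 3906.25 s → 65 minutes.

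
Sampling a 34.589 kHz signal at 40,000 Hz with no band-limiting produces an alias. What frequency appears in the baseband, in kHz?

Nyquist = 40,000/2 = 20,000 Hz; 34,589 Hz exceeds it.
Alias = |34,589 − 1×40,000| = |34,589 − 40,000| = 5,411 Hz = 5.411 kHz.

5.411 kHz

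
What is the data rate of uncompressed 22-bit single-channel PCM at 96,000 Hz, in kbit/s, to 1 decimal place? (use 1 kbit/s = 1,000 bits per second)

Bit rate = 96,000 × 22 × 1 = 2,112,000 bits/s.
= 2112.0 kbit/s.

2112.0 kbit/s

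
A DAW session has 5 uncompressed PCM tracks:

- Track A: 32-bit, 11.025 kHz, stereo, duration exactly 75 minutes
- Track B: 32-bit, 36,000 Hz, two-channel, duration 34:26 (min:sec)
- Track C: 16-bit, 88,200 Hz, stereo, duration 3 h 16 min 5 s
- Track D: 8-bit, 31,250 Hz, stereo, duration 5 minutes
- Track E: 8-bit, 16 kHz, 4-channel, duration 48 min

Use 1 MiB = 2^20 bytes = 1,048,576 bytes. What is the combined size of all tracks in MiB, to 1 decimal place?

5098.0 MiB

Track A: exactly 75 minutes = 4,500 s; 11,025 × 4,500 × 4 × 2 = 396,900,000 bytes.
Track B: 34:26 (min:sec) = 2,066 s; 36,000 × 2,066 × 4 × 2 = 595,008,000 bytes.
Track C: 3 h 16 min 5 s = 11,765 s; 88,200 × 11,765 × 2 × 2 = 4,150,692,000 bytes.
Track D: 5 minutes = 300 s; 31,250 × 300 × 1 × 2 = 18,750,000 bytes.
Track E: 48 min = 2,880 s; 16,000 × 2,880 × 1 × 4 = 184,320,000 bytes.
Total = 5,345,670,000 bytes = 5098.0 MiB.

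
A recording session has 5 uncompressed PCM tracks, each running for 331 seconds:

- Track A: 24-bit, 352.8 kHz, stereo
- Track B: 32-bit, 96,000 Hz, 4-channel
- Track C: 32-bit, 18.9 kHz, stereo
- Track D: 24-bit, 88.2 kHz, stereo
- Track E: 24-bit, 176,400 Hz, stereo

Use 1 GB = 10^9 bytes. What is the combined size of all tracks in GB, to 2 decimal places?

1.78 GB

Track A: 352,800 × 331 × 3 × 2 = 700,660,800 bytes.
Track B: 96,000 × 331 × 4 × 4 = 508,416,000 bytes.
Track C: 18,900 × 331 × 4 × 2 = 50,047,200 bytes.
Track D: 88,200 × 331 × 3 × 2 = 175,165,200 bytes.
Track E: 176,400 × 331 × 3 × 2 = 350,330,400 bytes.
Total = 1,784,619,600 bytes = 1.78 GB.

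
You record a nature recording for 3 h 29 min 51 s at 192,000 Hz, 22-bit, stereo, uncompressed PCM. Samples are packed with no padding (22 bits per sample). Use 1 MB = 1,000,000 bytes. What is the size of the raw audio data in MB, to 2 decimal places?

Duration = 3 h 29 min 51 s = 12,591 s.
Bits = 192,000 × 12,591 × 22 × 2 = 106,368,768,000 bits = 13,296,096,000 bytes.
13,296,096,000 / 1,000,000 = 13296.10 MB.

13296.10 MB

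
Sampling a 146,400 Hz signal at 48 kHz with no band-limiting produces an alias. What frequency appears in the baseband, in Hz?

Nyquist = 48,000/2 = 24,000 Hz; 146,400 Hz exceeds it.
Alias = |146,400 − 3×48,000| = |146,400 − 144,000| = 2,400 Hz.

2,400 Hz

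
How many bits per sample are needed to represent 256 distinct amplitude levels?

8 bits

log2(256) = 8.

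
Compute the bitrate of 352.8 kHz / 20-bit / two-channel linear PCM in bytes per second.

Bit rate = 352,800 × 20 × 2 = 14,112,000 bits/s.
14,112,000 / 8 = 1,764,000 bytes/s.

1,764,000 bytes/s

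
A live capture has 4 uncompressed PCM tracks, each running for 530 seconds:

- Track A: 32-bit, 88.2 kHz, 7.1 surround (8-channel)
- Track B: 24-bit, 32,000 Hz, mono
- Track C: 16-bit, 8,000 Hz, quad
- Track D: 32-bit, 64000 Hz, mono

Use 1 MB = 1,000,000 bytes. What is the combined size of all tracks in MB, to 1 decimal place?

Track A: 88,200 × 530 × 4 × 8 = 1,495,872,000 bytes.
Track B: 32,000 × 530 × 3 × 1 = 50,880,000 bytes.
Track C: 8,000 × 530 × 2 × 4 = 33,920,000 bytes.
Track D: 64,000 × 530 × 4 × 1 = 135,680,000 bytes.
Total = 1,716,352,000 bytes = 1716.4 MB.

1716.4 MB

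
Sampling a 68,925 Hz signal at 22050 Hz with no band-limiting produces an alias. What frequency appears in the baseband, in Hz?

Nyquist = 22,050/2 = 11,025 Hz; 68,925 Hz exceeds it.
Alias = |68,925 − 3×22,050| = |68,925 − 66,150| = 2,775 Hz.

2,775 Hz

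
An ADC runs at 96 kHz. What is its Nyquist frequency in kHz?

Nyquist frequency = sample rate / 2 = 96,000 / 2 = 48 kHz.

48 kHz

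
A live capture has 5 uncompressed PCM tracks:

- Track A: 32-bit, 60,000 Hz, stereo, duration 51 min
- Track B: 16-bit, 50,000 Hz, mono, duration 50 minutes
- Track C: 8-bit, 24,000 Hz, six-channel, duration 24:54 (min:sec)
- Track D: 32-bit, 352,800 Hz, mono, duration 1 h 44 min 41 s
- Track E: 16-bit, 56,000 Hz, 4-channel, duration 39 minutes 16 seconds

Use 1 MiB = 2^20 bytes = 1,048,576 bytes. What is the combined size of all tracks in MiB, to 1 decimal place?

Track A: 51 min = 3,060 s; 60,000 × 3,060 × 4 × 2 = 1,468,800,000 bytes.
Track B: 50 minutes = 3,000 s; 50,000 × 3,000 × 2 × 1 = 300,000,000 bytes.
Track C: 24:54 (min:sec) = 1,494 s; 24,000 × 1,494 × 1 × 6 = 215,136,000 bytes.
Track D: 1 h 44 min 41 s = 6,281 s; 352,800 × 6,281 × 4 × 1 = 8,863,747,200 bytes.
Track E: 39 minutes 16 seconds = 2,356 s; 56,000 × 2,356 × 2 × 4 = 1,055,488,000 bytes.
Total = 11,903,171,200 bytes = 11351.7 MiB.

11351.7 MiB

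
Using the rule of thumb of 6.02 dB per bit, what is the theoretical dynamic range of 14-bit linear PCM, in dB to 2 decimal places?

84.28 dB

14 × 6.02 = 84.28 dB.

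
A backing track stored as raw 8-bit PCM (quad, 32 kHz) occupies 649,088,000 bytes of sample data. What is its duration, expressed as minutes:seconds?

Byte rate = 32,000 × 1 × 4 = 128,000 bytes/s.
Duration = 649,088,000 / 128,000 = 5,071 s.
5,071 s = 84:31.

84:31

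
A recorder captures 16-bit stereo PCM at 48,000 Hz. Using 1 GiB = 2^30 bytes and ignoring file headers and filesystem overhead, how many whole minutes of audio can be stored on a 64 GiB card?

5,965 minutes

Uncompressed byte rate = 48,000 × 2 × 2 = 192,000 bytes/s.
Capacity = 64 × 1,073,741,824 = 68,719,476,736 bytes.
68,719,476,736 / 192,000 ≈ 357913.94 s → 5,965 minutes.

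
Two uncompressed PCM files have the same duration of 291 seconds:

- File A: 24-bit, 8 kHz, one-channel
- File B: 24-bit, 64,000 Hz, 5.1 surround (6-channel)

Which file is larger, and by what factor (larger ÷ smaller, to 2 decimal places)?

File A: 8,000 × 3 × 1 = 24,000 bytes/s.
File B: 64,000 × 3 × 6 = 1,152,000 bytes/s.
File B is larger; ratio = 335,232,000 / 6,984,000 = 48.00.

File B, by a factor of 48.00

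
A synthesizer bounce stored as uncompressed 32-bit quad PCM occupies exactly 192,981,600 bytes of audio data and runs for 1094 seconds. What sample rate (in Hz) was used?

Bytes = sample_rate × seconds × bytes_per_sample × channels.
sample_rate = 192,981,600 / (1,094 × 4 × 4) = 192,981,600 / 17,504 = 11,025 Hz.

11,025 Hz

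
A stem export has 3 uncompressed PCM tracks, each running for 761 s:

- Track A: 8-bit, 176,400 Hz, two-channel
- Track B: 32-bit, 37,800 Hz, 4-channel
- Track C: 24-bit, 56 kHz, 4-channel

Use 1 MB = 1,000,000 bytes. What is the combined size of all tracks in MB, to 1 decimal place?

Track A: 176,400 × 761 × 1 × 2 = 268,480,800 bytes.
Track B: 37,800 × 761 × 4 × 4 = 460,252,800 bytes.
Track C: 56,000 × 761 × 3 × 4 = 511,392,000 bytes.
Total = 1,240,125,600 bytes = 1240.1 MB.

1240.1 MB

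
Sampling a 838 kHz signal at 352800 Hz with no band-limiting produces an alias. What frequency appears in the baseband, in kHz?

132.4 kHz

Nyquist = 352,800/2 = 176,400 Hz; 838,000 Hz exceeds it.
Alias = |838,000 − 2×352,800| = |838,000 − 705,600| = 132,400 Hz = 132.4 kHz.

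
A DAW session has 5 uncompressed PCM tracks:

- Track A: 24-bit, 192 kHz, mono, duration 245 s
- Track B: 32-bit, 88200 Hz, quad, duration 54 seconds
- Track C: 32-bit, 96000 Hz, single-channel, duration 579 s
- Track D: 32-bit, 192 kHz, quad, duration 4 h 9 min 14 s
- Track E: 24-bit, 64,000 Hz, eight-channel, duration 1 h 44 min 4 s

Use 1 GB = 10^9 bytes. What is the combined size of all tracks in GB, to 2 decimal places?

55.97 GB

Track A: 192,000 × 245 × 3 × 1 = 141,120,000 bytes.
Track B: 88,200 × 54 × 4 × 4 = 76,204,800 bytes.
Track C: 96,000 × 579 × 4 × 1 = 222,336,000 bytes.
Track D: 4 h 9 min 14 s = 14,954 s; 192,000 × 14,954 × 4 × 4 = 45,938,688,000 bytes.
Track E: 1 h 44 min 4 s = 6,244 s; 64,000 × 6,244 × 3 × 8 = 9,590,784,000 bytes.
Total = 55,969,132,800 bytes = 55.97 GB.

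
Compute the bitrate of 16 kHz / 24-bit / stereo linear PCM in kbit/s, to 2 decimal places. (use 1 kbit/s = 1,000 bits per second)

Bit rate = 16,000 × 24 × 2 = 768,000 bits/s.
= 768.00 kbit/s.

768.00 kbit/s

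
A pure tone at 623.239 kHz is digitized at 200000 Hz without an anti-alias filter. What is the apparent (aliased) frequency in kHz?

Nyquist = 200,000/2 = 100,000 Hz; 623,239 Hz exceeds it.
Alias = |623,239 − 3×200,000| = |623,239 − 600,000| = 23,239 Hz = 23.239 kHz.

23.239 kHz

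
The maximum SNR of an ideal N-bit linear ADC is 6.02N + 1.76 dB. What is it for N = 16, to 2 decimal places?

6.02 × 16 + 1.76 = 98.08 dB.

98.08 dB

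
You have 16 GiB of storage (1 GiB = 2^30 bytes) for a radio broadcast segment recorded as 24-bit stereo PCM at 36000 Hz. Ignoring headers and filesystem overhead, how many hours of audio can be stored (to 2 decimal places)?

22.09 hours

Uncompressed byte rate = 36,000 × 3 × 2 = 216,000 bytes/s.
Capacity = 16 × 1,073,741,824 = 17,179,869,184 bytes.
17,179,869,184 / 216,000 ≈ 79536.43 s → 22.09 hours.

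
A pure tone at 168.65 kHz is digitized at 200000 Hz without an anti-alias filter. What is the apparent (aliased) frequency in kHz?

Nyquist = 200,000/2 = 100,000 Hz; 168,650 Hz exceeds it.
Alias = |168,650 − 1×200,000| = |168,650 − 200,000| = 31,350 Hz = 31.35 kHz.

31.35 kHz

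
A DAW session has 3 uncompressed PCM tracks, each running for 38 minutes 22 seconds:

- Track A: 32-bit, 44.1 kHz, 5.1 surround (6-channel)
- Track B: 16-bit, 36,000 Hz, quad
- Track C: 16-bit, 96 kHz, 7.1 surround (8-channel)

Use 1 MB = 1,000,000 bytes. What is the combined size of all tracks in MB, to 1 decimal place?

38 minutes 22 seconds = 2,302 s.
Track A: 44,100 × 2,302 × 4 × 6 = 2,436,436,800 bytes.
Track B: 36,000 × 2,302 × 2 × 4 = 662,976,000 bytes.
Track C: 96,000 × 2,302 × 2 × 8 = 3,535,872,000 bytes.
Total = 6,635,284,800 bytes = 6635.3 MB.

6635.3 MB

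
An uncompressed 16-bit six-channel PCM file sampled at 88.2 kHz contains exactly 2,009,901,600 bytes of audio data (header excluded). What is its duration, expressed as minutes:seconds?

31:39

Byte rate = 88,200 × 2 × 6 = 1,058,400 bytes/s.
Duration = 2,009,901,600 / 1,058,400 = 1,899 s.
1,899 s = 31:39.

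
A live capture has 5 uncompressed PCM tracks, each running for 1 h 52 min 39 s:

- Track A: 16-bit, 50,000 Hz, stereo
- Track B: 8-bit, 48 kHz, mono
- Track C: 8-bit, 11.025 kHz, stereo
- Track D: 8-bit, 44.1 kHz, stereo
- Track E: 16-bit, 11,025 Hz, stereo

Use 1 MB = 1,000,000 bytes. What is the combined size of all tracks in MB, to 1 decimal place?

1 h 52 min 39 s = 6,759 s.
Track A: 50,000 × 6,759 × 2 × 2 = 1,351,800,000 bytes.
Track B: 48,000 × 6,759 × 1 × 1 = 324,432,000 bytes.
Track C: 11,025 × 6,759 × 1 × 2 = 149,035,950 bytes.
Track D: 44,100 × 6,759 × 1 × 2 = 596,143,800 bytes.
Track E: 11,025 × 6,759 × 2 × 2 = 298,071,900 bytes.
Total = 2,719,483,650 bytes = 2719.5 MB.

2719.5 MB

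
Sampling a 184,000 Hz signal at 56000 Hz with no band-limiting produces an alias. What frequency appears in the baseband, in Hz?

16,000 Hz

Nyquist = 56,000/2 = 28,000 Hz; 184,000 Hz exceeds it.
Alias = |184,000 − 3×56,000| = |184,000 − 168,000| = 16,000 Hz.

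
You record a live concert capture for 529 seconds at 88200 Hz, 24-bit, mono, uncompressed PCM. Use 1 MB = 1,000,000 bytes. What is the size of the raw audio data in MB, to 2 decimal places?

Bytes = 88,200 samples/s × 529 s × 3 bytes/sample × 1 ch = 139,973,400 bytes.
139,973,400 / 1,000,000 = 139.97 MB.

139.97 MB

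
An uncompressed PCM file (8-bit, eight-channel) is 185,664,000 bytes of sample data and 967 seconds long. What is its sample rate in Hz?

24,000 Hz

Bytes = sample_rate × seconds × bytes_per_sample × channels.
sample_rate = 185,664,000 / (967 × 1 × 8) = 185,664,000 / 7,736 = 24,000 Hz.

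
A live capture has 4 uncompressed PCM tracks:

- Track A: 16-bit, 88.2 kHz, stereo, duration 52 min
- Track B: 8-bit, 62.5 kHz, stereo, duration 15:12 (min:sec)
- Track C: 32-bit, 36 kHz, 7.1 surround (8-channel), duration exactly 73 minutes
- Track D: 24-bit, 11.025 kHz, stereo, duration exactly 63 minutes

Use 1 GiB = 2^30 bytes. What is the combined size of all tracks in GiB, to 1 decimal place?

Track A: 52 min = 3,120 s; 88,200 × 3,120 × 2 × 2 = 1,100,736,000 bytes.
Track B: 15:12 (min:sec) = 912 s; 62,500 × 912 × 1 × 2 = 114,000,000 bytes.
Track C: exactly 73 minutes = 4,380 s; 36,000 × 4,380 × 4 × 8 = 5,045,760,000 bytes.
Track D: exactly 63 minutes = 3,780 s; 11,025 × 3,780 × 3 × 2 = 250,047,000 bytes.
Total = 6,510,543,000 bytes = 6.1 GiB.

6.1 GiB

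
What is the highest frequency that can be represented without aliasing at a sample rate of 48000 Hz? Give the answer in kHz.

24 kHz

Nyquist frequency = sample rate / 2 = 48,000 / 2 = 24 kHz.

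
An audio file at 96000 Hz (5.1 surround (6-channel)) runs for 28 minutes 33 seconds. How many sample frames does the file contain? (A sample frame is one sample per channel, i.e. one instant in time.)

164,448,000 sample frames

28 minutes 33 seconds = 1,713 s.
96,000 samples/s × 1,713 s = 164,448,000 frames.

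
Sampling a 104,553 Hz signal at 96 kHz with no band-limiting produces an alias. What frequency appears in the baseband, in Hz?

Nyquist = 96,000/2 = 48,000 Hz; 104,553 Hz exceeds it.
Alias = |104,553 − 1×96,000| = |104,553 − 96,000| = 8,553 Hz.

8,553 Hz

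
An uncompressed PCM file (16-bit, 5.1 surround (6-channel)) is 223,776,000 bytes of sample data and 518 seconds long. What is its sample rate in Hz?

Bytes = sample_rate × seconds × bytes_per_sample × channels.
sample_rate = 223,776,000 / (518 × 2 × 6) = 223,776,000 / 6,216 = 36,000 Hz.

36,000 Hz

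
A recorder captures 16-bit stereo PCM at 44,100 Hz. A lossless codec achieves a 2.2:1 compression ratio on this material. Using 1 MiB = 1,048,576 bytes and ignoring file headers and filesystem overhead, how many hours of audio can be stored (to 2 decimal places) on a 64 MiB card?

0.23 hours

Uncompressed byte rate = 44,100 × 2 × 2 = 176,400 bytes/s.
After 2.2:1 compression, effective rate ≈ 80181.82 bytes/s.
Capacity = 64 × 1,048,576 = 67,108,864 bytes.
67,108,864 / effective rate ≈ 836.96 s → 0.23 hours.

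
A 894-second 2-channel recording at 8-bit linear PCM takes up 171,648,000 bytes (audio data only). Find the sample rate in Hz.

96,000 Hz

Bytes = sample_rate × seconds × bytes_per_sample × channels.
sample_rate = 171,648,000 / (894 × 1 × 2) = 171,648,000 / 1,788 = 96,000 Hz.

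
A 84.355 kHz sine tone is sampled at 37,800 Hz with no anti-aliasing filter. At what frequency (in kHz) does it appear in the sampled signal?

8.755 kHz

Nyquist = 37,800/2 = 18,900 Hz; 84,355 Hz exceeds it.
Alias = |84,355 − 2×37,800| = |84,355 − 75,600| = 8,755 Hz = 8.755 kHz.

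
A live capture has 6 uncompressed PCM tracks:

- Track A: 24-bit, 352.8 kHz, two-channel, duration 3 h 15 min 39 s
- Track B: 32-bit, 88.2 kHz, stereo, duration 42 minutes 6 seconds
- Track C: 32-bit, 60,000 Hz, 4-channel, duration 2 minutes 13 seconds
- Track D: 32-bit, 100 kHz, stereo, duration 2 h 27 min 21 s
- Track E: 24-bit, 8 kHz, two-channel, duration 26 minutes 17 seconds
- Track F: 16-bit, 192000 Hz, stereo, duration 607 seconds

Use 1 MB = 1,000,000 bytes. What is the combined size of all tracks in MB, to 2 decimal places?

Track A: 3 h 15 min 39 s = 11,739 s; 352,800 × 11,739 × 3 × 2 = 24,849,115,200 bytes.
Track B: 42 minutes 6 seconds = 2,526 s; 88,200 × 2,526 × 4 × 2 = 1,782,345,600 bytes.
Track C: 2 minutes 13 seconds = 133 s; 60,000 × 133 × 4 × 4 = 127,680,000 bytes.
Track D: 2 h 27 min 21 s = 8,841 s; 100,000 × 8,841 × 4 × 2 = 7,072,800,000 bytes.
Track E: 26 minutes 17 seconds = 1,577 s; 8,000 × 1,577 × 3 × 2 = 75,696,000 bytes.
Track F: 192,000 × 607 × 2 × 2 = 466,176,000 bytes.
Total = 34,373,812,800 bytes = 34373.81 MB.

34373.81 MB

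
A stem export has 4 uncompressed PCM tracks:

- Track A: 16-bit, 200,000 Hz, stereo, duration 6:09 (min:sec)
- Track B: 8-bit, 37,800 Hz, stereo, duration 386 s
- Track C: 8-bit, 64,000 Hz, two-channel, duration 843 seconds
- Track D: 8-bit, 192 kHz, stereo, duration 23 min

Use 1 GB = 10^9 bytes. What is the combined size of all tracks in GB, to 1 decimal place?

1.0 GB

Track A: 6:09 (min:sec) = 369 s; 200,000 × 369 × 2 × 2 = 295,200,000 bytes.
Track B: 37,800 × 386 × 1 × 2 = 29,181,600 bytes.
Track C: 64,000 × 843 × 1 × 2 = 107,904,000 bytes.
Track D: 23 min = 1,380 s; 192,000 × 1,380 × 1 × 2 = 529,920,000 bytes.
Total = 962,205,600 bytes = 1.0 GB.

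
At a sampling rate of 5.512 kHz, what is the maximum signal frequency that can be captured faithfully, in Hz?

2,756 Hz

Nyquist frequency = sample rate / 2 = 5,512 / 2 = 2,756 Hz.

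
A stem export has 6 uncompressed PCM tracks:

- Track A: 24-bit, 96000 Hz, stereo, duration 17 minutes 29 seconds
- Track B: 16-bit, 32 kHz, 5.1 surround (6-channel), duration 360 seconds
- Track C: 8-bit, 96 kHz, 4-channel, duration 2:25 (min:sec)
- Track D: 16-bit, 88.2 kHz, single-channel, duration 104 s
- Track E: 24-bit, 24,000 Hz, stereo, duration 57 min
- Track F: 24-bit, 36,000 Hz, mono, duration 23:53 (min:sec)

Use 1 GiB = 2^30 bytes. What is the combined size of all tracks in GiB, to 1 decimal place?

1.4 GiB

Track A: 17 minutes 29 seconds = 1,049 s; 96,000 × 1,049 × 3 × 2 = 604,224,000 bytes.
Track B: 32,000 × 360 × 2 × 6 = 138,240,000 bytes.
Track C: 2:25 (min:sec) = 145 s; 96,000 × 145 × 1 × 4 = 55,680,000 bytes.
Track D: 88,200 × 104 × 2 × 1 = 18,345,600 bytes.
Track E: 57 min = 3,420 s; 24,000 × 3,420 × 3 × 2 = 492,480,000 bytes.
Track F: 23:53 (min:sec) = 1,433 s; 36,000 × 1,433 × 3 × 1 = 154,764,000 bytes.
Total = 1,463,733,600 bytes = 1.4 GiB.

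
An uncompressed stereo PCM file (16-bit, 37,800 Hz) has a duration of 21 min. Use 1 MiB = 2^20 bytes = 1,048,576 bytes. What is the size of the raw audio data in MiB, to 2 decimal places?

181.69 MiB

Duration = 21 min = 1,260 s.
Bytes = 37,800 samples/s × 1,260 s × 2 bytes/sample × 2 ch = 190,512,000 bytes.
190,512,000 / 1,048,576 = 181.69 MiB.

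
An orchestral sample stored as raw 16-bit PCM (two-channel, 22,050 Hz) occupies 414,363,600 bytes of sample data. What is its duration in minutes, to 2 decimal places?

78.30 minutes

Byte rate = 22,050 × 2 × 2 = 88,200 bytes/s.
Duration = 414,363,600 / 88,200 = 4,698 s.
4,698 s / 60 = 78.30 minutes.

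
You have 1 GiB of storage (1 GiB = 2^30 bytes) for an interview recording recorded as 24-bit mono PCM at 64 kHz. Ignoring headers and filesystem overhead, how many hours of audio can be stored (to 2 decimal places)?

Uncompressed byte rate = 64,000 × 3 × 1 = 192,000 bytes/s.
Capacity = 1 × 1,073,741,824 = 1,073,741,824 bytes.
1,073,741,824 / 192,000 ≈ 5592.41 s → 1.55 hours.

1.55 hours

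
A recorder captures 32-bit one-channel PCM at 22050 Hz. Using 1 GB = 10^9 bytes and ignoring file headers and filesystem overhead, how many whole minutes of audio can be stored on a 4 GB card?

755 minutes

Uncompressed byte rate = 22,050 × 4 × 1 = 88,200 bytes/s.
Capacity = 4 × 1,000,000,000 = 4,000,000,000 bytes.
4,000,000,000 / 88,200 ≈ 45351.47 s → 755 minutes.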